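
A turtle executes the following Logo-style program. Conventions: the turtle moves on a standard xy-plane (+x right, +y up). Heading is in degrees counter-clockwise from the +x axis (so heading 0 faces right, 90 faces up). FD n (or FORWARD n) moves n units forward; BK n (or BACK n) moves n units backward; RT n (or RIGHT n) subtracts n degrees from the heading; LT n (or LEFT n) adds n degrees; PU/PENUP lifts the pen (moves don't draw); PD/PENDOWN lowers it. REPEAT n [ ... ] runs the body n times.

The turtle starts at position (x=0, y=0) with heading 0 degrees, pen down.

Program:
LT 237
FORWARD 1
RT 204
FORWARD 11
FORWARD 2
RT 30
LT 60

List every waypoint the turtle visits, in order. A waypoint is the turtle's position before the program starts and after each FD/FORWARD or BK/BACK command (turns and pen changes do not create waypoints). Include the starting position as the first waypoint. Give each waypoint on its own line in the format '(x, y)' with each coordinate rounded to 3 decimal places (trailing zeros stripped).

Executing turtle program step by step:
Start: pos=(0,0), heading=0, pen down
LT 237: heading 0 -> 237
FD 1: (0,0) -> (-0.545,-0.839) [heading=237, draw]
RT 204: heading 237 -> 33
FD 11: (-0.545,-0.839) -> (8.681,5.152) [heading=33, draw]
FD 2: (8.681,5.152) -> (10.358,6.242) [heading=33, draw]
RT 30: heading 33 -> 3
LT 60: heading 3 -> 63
Final: pos=(10.358,6.242), heading=63, 3 segment(s) drawn
Waypoints (4 total):
(0, 0)
(-0.545, -0.839)
(8.681, 5.152)
(10.358, 6.242)

Answer: (0, 0)
(-0.545, -0.839)
(8.681, 5.152)
(10.358, 6.242)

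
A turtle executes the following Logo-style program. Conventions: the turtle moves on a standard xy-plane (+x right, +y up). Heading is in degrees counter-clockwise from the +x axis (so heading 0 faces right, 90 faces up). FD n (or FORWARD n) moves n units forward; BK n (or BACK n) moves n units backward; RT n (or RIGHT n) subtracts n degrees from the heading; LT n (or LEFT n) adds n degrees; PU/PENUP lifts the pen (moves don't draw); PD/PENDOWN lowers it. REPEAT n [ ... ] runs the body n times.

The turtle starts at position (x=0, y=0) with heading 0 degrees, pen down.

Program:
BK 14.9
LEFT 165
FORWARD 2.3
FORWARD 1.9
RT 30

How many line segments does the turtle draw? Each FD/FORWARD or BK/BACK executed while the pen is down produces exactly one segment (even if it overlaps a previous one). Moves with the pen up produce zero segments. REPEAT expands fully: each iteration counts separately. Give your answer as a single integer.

Executing turtle program step by step:
Start: pos=(0,0), heading=0, pen down
BK 14.9: (0,0) -> (-14.9,0) [heading=0, draw]
LT 165: heading 0 -> 165
FD 2.3: (-14.9,0) -> (-17.122,0.595) [heading=165, draw]
FD 1.9: (-17.122,0.595) -> (-18.957,1.087) [heading=165, draw]
RT 30: heading 165 -> 135
Final: pos=(-18.957,1.087), heading=135, 3 segment(s) drawn
Segments drawn: 3

Answer: 3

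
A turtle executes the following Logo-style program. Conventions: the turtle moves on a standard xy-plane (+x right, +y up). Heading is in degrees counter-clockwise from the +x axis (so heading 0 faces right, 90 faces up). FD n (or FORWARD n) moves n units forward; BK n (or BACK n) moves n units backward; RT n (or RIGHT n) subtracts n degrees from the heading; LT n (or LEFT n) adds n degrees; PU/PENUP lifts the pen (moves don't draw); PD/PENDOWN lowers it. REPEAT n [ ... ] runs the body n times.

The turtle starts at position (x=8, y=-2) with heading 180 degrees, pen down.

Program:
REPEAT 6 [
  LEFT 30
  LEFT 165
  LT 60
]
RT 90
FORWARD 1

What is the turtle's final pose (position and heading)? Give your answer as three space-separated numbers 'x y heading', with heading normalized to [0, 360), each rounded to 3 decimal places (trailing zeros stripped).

Answer: 7 -2 180

Derivation:
Executing turtle program step by step:
Start: pos=(8,-2), heading=180, pen down
REPEAT 6 [
  -- iteration 1/6 --
  LT 30: heading 180 -> 210
  LT 165: heading 210 -> 15
  LT 60: heading 15 -> 75
  -- iteration 2/6 --
  LT 30: heading 75 -> 105
  LT 165: heading 105 -> 270
  LT 60: heading 270 -> 330
  -- iteration 3/6 --
  LT 30: heading 330 -> 0
  LT 165: heading 0 -> 165
  LT 60: heading 165 -> 225
  -- iteration 4/6 --
  LT 30: heading 225 -> 255
  LT 165: heading 255 -> 60
  LT 60: heading 60 -> 120
  -- iteration 5/6 --
  LT 30: heading 120 -> 150
  LT 165: heading 150 -> 315
  LT 60: heading 315 -> 15
  -- iteration 6/6 --
  LT 30: heading 15 -> 45
  LT 165: heading 45 -> 210
  LT 60: heading 210 -> 270
]
RT 90: heading 270 -> 180
FD 1: (8,-2) -> (7,-2) [heading=180, draw]
Final: pos=(7,-2), heading=180, 1 segment(s) drawn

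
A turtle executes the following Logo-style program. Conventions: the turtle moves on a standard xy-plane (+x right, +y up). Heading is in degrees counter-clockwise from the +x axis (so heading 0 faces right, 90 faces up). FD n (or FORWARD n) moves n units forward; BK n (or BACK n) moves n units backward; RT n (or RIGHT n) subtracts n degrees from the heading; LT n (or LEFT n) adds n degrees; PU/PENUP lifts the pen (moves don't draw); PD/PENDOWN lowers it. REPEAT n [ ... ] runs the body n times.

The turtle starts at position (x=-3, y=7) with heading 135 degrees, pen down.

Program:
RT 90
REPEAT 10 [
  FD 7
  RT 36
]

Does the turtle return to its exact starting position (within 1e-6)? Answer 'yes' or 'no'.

Answer: yes

Derivation:
Executing turtle program step by step:
Start: pos=(-3,7), heading=135, pen down
RT 90: heading 135 -> 45
REPEAT 10 [
  -- iteration 1/10 --
  FD 7: (-3,7) -> (1.95,11.95) [heading=45, draw]
  RT 36: heading 45 -> 9
  -- iteration 2/10 --
  FD 7: (1.95,11.95) -> (8.864,13.045) [heading=9, draw]
  RT 36: heading 9 -> 333
  -- iteration 3/10 --
  FD 7: (8.864,13.045) -> (15.101,9.867) [heading=333, draw]
  RT 36: heading 333 -> 297
  -- iteration 4/10 --
  FD 7: (15.101,9.867) -> (18.279,3.63) [heading=297, draw]
  RT 36: heading 297 -> 261
  -- iteration 5/10 --
  FD 7: (18.279,3.63) -> (17.184,-3.284) [heading=261, draw]
  RT 36: heading 261 -> 225
  -- iteration 6/10 --
  FD 7: (17.184,-3.284) -> (12.234,-8.234) [heading=225, draw]
  RT 36: heading 225 -> 189
  -- iteration 7/10 --
  FD 7: (12.234,-8.234) -> (5.32,-9.329) [heading=189, draw]
  RT 36: heading 189 -> 153
  -- iteration 8/10 --
  FD 7: (5.32,-9.329) -> (-0.917,-6.151) [heading=153, draw]
  RT 36: heading 153 -> 117
  -- iteration 9/10 --
  FD 7: (-0.917,-6.151) -> (-4.095,0.086) [heading=117, draw]
  RT 36: heading 117 -> 81
  -- iteration 10/10 --
  FD 7: (-4.095,0.086) -> (-3,7) [heading=81, draw]
  RT 36: heading 81 -> 45
]
Final: pos=(-3,7), heading=45, 10 segment(s) drawn

Start position: (-3, 7)
Final position: (-3, 7)
Distance = 0; < 1e-6 -> CLOSED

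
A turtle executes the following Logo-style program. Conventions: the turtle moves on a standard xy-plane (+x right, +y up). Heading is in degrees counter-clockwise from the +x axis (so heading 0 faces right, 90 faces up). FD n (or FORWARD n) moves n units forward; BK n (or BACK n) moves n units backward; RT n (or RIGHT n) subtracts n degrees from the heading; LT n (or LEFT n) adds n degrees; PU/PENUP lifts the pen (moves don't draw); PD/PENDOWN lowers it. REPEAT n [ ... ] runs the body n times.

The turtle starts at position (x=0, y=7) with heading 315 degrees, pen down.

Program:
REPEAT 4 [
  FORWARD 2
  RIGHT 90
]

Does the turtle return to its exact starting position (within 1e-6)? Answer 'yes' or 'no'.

Answer: yes

Derivation:
Executing turtle program step by step:
Start: pos=(0,7), heading=315, pen down
REPEAT 4 [
  -- iteration 1/4 --
  FD 2: (0,7) -> (1.414,5.586) [heading=315, draw]
  RT 90: heading 315 -> 225
  -- iteration 2/4 --
  FD 2: (1.414,5.586) -> (0,4.172) [heading=225, draw]
  RT 90: heading 225 -> 135
  -- iteration 3/4 --
  FD 2: (0,4.172) -> (-1.414,5.586) [heading=135, draw]
  RT 90: heading 135 -> 45
  -- iteration 4/4 --
  FD 2: (-1.414,5.586) -> (0,7) [heading=45, draw]
  RT 90: heading 45 -> 315
]
Final: pos=(0,7), heading=315, 4 segment(s) drawn

Start position: (0, 7)
Final position: (0, 7)
Distance = 0; < 1e-6 -> CLOSED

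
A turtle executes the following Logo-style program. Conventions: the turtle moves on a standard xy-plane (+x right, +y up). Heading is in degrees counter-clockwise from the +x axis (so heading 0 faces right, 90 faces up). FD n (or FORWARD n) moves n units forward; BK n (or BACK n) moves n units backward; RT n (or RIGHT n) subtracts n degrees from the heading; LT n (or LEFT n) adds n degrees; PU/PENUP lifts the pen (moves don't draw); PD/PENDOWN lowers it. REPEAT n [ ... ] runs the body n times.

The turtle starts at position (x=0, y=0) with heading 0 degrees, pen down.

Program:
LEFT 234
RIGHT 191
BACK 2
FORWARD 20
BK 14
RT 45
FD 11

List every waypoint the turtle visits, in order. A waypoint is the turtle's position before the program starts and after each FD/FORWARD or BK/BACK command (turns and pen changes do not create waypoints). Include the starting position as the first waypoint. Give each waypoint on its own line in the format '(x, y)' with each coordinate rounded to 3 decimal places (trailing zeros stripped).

Answer: (0, 0)
(-1.463, -1.364)
(13.164, 12.276)
(2.925, 2.728)
(13.919, 2.344)

Derivation:
Executing turtle program step by step:
Start: pos=(0,0), heading=0, pen down
LT 234: heading 0 -> 234
RT 191: heading 234 -> 43
BK 2: (0,0) -> (-1.463,-1.364) [heading=43, draw]
FD 20: (-1.463,-1.364) -> (13.164,12.276) [heading=43, draw]
BK 14: (13.164,12.276) -> (2.925,2.728) [heading=43, draw]
RT 45: heading 43 -> 358
FD 11: (2.925,2.728) -> (13.919,2.344) [heading=358, draw]
Final: pos=(13.919,2.344), heading=358, 4 segment(s) drawn
Waypoints (5 total):
(0, 0)
(-1.463, -1.364)
(13.164, 12.276)
(2.925, 2.728)
(13.919, 2.344)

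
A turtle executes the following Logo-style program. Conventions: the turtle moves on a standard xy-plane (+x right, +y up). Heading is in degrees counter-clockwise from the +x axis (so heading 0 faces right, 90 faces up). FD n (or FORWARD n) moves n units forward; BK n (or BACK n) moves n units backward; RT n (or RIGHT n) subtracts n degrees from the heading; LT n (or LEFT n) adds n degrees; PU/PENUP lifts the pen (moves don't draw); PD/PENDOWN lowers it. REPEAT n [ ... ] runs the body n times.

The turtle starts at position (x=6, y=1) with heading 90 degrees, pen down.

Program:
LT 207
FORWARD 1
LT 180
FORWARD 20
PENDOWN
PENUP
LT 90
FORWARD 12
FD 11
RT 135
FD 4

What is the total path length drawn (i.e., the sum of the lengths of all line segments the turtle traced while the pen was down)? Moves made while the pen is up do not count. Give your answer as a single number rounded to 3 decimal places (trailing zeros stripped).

Executing turtle program step by step:
Start: pos=(6,1), heading=90, pen down
LT 207: heading 90 -> 297
FD 1: (6,1) -> (6.454,0.109) [heading=297, draw]
LT 180: heading 297 -> 117
FD 20: (6.454,0.109) -> (-2.626,17.929) [heading=117, draw]
PD: pen down
PU: pen up
LT 90: heading 117 -> 207
FD 12: (-2.626,17.929) -> (-13.318,12.481) [heading=207, move]
FD 11: (-13.318,12.481) -> (-23.119,7.487) [heading=207, move]
RT 135: heading 207 -> 72
FD 4: (-23.119,7.487) -> (-21.883,11.292) [heading=72, move]
Final: pos=(-21.883,11.292), heading=72, 2 segment(s) drawn

Segment lengths:
  seg 1: (6,1) -> (6.454,0.109), length = 1
  seg 2: (6.454,0.109) -> (-2.626,17.929), length = 20
Total = 21

Answer: 21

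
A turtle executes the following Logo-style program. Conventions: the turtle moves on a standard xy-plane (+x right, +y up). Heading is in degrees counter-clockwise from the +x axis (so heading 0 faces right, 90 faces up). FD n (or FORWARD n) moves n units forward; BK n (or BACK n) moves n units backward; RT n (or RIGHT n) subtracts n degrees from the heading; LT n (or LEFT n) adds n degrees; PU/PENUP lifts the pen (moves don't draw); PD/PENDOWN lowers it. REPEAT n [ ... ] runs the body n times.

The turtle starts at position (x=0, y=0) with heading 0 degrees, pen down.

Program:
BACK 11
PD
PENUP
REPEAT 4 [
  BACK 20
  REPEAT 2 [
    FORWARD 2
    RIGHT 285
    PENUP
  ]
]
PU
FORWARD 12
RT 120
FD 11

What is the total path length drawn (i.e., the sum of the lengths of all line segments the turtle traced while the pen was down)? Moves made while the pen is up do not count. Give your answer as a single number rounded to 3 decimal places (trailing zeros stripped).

Answer: 11

Derivation:
Executing turtle program step by step:
Start: pos=(0,0), heading=0, pen down
BK 11: (0,0) -> (-11,0) [heading=0, draw]
PD: pen down
PU: pen up
REPEAT 4 [
  -- iteration 1/4 --
  BK 20: (-11,0) -> (-31,0) [heading=0, move]
  REPEAT 2 [
    -- iteration 1/2 --
    FD 2: (-31,0) -> (-29,0) [heading=0, move]
    RT 285: heading 0 -> 75
    PU: pen up
    -- iteration 2/2 --
    FD 2: (-29,0) -> (-28.482,1.932) [heading=75, move]
    RT 285: heading 75 -> 150
    PU: pen up
  ]
  -- iteration 2/4 --
  BK 20: (-28.482,1.932) -> (-11.162,-8.068) [heading=150, move]
  REPEAT 2 [
    -- iteration 1/2 --
    FD 2: (-11.162,-8.068) -> (-12.894,-7.068) [heading=150, move]
    RT 285: heading 150 -> 225
    PU: pen up
    -- iteration 2/2 --
    FD 2: (-12.894,-7.068) -> (-14.308,-8.482) [heading=225, move]
    RT 285: heading 225 -> 300
    PU: pen up
  ]
  -- iteration 3/4 --
  BK 20: (-14.308,-8.482) -> (-24.308,8.838) [heading=300, move]
  REPEAT 2 [
    -- iteration 1/2 --
    FD 2: (-24.308,8.838) -> (-23.308,7.106) [heading=300, move]
    RT 285: heading 300 -> 15
    PU: pen up
    -- iteration 2/2 --
    FD 2: (-23.308,7.106) -> (-21.376,7.624) [heading=15, move]
    RT 285: heading 15 -> 90
    PU: pen up
  ]
  -- iteration 4/4 --
  BK 20: (-21.376,7.624) -> (-21.376,-12.376) [heading=90, move]
  REPEAT 2 [
    -- iteration 1/2 --
    FD 2: (-21.376,-12.376) -> (-21.376,-10.376) [heading=90, move]
    RT 285: heading 90 -> 165
    PU: pen up
    -- iteration 2/2 --
    FD 2: (-21.376,-10.376) -> (-23.308,-9.859) [heading=165, move]
    RT 285: heading 165 -> 240
    PU: pen up
  ]
]
PU: pen up
FD 12: (-23.308,-9.859) -> (-29.308,-20.251) [heading=240, move]
RT 120: heading 240 -> 120
FD 11: (-29.308,-20.251) -> (-34.808,-10.725) [heading=120, move]
Final: pos=(-34.808,-10.725), heading=120, 1 segment(s) drawn

Segment lengths:
  seg 1: (0,0) -> (-11,0), length = 11
Total = 11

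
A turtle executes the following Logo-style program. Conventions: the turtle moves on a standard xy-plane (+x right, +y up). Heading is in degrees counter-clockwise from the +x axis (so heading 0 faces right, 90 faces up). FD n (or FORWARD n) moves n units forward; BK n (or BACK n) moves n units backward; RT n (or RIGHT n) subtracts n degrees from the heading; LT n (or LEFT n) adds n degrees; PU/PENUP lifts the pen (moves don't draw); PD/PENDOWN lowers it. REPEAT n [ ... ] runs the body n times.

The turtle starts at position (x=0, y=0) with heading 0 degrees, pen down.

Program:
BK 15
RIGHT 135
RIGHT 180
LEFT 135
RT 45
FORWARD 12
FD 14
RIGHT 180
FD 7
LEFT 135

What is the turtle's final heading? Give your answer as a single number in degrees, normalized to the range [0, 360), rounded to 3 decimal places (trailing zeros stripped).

Answer: 90

Derivation:
Executing turtle program step by step:
Start: pos=(0,0), heading=0, pen down
BK 15: (0,0) -> (-15,0) [heading=0, draw]
RT 135: heading 0 -> 225
RT 180: heading 225 -> 45
LT 135: heading 45 -> 180
RT 45: heading 180 -> 135
FD 12: (-15,0) -> (-23.485,8.485) [heading=135, draw]
FD 14: (-23.485,8.485) -> (-33.385,18.385) [heading=135, draw]
RT 180: heading 135 -> 315
FD 7: (-33.385,18.385) -> (-28.435,13.435) [heading=315, draw]
LT 135: heading 315 -> 90
Final: pos=(-28.435,13.435), heading=90, 4 segment(s) drawn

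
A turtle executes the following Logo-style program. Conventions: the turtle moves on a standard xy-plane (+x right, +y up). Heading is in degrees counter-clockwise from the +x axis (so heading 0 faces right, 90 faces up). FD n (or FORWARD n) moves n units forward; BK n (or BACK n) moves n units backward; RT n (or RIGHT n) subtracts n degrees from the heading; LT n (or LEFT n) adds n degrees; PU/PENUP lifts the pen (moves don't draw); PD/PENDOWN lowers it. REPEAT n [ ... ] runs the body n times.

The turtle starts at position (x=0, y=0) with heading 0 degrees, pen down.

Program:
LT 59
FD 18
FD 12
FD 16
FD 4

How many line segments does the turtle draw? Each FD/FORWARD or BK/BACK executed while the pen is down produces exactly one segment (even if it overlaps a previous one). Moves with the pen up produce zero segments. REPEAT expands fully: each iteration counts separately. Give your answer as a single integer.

Answer: 4

Derivation:
Executing turtle program step by step:
Start: pos=(0,0), heading=0, pen down
LT 59: heading 0 -> 59
FD 18: (0,0) -> (9.271,15.429) [heading=59, draw]
FD 12: (9.271,15.429) -> (15.451,25.715) [heading=59, draw]
FD 16: (15.451,25.715) -> (23.692,39.43) [heading=59, draw]
FD 4: (23.692,39.43) -> (25.752,42.858) [heading=59, draw]
Final: pos=(25.752,42.858), heading=59, 4 segment(s) drawn
Segments drawn: 4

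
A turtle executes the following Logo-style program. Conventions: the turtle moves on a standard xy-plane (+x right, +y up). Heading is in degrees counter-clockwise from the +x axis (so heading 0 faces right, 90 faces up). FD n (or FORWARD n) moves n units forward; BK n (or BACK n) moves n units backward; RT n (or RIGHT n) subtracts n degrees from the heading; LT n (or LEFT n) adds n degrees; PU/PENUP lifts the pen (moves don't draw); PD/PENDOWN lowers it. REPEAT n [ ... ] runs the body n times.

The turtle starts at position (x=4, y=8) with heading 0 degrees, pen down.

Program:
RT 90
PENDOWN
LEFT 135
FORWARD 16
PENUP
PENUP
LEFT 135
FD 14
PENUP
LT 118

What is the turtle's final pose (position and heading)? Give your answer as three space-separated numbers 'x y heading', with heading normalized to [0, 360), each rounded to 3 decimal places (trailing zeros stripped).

Answer: 1.314 19.314 298

Derivation:
Executing turtle program step by step:
Start: pos=(4,8), heading=0, pen down
RT 90: heading 0 -> 270
PD: pen down
LT 135: heading 270 -> 45
FD 16: (4,8) -> (15.314,19.314) [heading=45, draw]
PU: pen up
PU: pen up
LT 135: heading 45 -> 180
FD 14: (15.314,19.314) -> (1.314,19.314) [heading=180, move]
PU: pen up
LT 118: heading 180 -> 298
Final: pos=(1.314,19.314), heading=298, 1 segment(s) drawn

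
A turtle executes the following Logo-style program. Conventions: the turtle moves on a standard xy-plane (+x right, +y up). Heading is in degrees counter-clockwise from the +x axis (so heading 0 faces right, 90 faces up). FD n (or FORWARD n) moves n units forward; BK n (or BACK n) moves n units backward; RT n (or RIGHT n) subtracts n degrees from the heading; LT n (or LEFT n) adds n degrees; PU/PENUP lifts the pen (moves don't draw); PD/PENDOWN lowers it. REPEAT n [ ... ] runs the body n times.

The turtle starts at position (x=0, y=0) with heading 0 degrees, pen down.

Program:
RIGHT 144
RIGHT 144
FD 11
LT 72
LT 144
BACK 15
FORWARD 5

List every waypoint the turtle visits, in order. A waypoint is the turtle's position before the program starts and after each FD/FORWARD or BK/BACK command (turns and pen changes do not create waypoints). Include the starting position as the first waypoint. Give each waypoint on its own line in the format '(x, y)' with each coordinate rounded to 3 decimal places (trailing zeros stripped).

Answer: (0, 0)
(3.399, 10.462)
(-1.236, 24.727)
(0.309, 19.972)

Derivation:
Executing turtle program step by step:
Start: pos=(0,0), heading=0, pen down
RT 144: heading 0 -> 216
RT 144: heading 216 -> 72
FD 11: (0,0) -> (3.399,10.462) [heading=72, draw]
LT 72: heading 72 -> 144
LT 144: heading 144 -> 288
BK 15: (3.399,10.462) -> (-1.236,24.727) [heading=288, draw]
FD 5: (-1.236,24.727) -> (0.309,19.972) [heading=288, draw]
Final: pos=(0.309,19.972), heading=288, 3 segment(s) drawn
Waypoints (4 total):
(0, 0)
(3.399, 10.462)
(-1.236, 24.727)
(0.309, 19.972)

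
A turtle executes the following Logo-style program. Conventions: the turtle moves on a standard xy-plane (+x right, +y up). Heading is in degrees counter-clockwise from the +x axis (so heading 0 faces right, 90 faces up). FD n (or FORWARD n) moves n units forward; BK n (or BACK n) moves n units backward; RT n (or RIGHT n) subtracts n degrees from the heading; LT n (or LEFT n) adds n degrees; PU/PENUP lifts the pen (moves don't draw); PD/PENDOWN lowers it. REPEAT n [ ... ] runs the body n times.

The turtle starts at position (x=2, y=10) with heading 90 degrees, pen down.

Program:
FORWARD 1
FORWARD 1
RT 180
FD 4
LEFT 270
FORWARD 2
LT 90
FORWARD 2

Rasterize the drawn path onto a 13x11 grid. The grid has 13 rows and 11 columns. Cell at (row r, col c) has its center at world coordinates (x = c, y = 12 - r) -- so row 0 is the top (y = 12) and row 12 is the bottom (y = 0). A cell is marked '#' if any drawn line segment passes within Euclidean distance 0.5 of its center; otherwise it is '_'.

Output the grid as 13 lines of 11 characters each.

Answer: __#________
__#________
__#________
__#________
###________
#__________
#__________
___________
___________
___________
___________
___________
___________

Derivation:
Segment 0: (2,10) -> (2,11)
Segment 1: (2,11) -> (2,12)
Segment 2: (2,12) -> (2,8)
Segment 3: (2,8) -> (0,8)
Segment 4: (0,8) -> (0,6)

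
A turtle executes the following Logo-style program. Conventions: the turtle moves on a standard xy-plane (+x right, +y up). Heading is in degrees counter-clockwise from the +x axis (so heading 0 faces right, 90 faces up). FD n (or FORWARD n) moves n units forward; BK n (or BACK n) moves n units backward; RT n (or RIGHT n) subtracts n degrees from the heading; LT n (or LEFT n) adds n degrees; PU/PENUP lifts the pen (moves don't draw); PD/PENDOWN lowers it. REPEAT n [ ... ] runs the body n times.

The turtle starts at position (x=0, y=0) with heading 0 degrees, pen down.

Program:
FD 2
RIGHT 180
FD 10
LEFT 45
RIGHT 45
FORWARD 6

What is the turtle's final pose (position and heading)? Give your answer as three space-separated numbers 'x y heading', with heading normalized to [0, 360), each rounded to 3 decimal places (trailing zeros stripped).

Answer: -14 0 180

Derivation:
Executing turtle program step by step:
Start: pos=(0,0), heading=0, pen down
FD 2: (0,0) -> (2,0) [heading=0, draw]
RT 180: heading 0 -> 180
FD 10: (2,0) -> (-8,0) [heading=180, draw]
LT 45: heading 180 -> 225
RT 45: heading 225 -> 180
FD 6: (-8,0) -> (-14,0) [heading=180, draw]
Final: pos=(-14,0), heading=180, 3 segment(s) drawn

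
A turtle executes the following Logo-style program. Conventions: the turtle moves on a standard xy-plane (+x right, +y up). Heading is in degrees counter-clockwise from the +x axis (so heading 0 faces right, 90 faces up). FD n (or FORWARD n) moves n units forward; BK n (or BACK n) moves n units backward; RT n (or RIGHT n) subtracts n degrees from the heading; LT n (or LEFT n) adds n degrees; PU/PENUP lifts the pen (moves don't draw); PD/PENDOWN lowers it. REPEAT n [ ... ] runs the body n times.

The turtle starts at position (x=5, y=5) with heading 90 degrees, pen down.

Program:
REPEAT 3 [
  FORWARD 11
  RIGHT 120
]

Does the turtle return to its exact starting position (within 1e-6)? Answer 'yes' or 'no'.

Executing turtle program step by step:
Start: pos=(5,5), heading=90, pen down
REPEAT 3 [
  -- iteration 1/3 --
  FD 11: (5,5) -> (5,16) [heading=90, draw]
  RT 120: heading 90 -> 330
  -- iteration 2/3 --
  FD 11: (5,16) -> (14.526,10.5) [heading=330, draw]
  RT 120: heading 330 -> 210
  -- iteration 3/3 --
  FD 11: (14.526,10.5) -> (5,5) [heading=210, draw]
  RT 120: heading 210 -> 90
]
Final: pos=(5,5), heading=90, 3 segment(s) drawn

Start position: (5, 5)
Final position: (5, 5)
Distance = 0; < 1e-6 -> CLOSED

Answer: yes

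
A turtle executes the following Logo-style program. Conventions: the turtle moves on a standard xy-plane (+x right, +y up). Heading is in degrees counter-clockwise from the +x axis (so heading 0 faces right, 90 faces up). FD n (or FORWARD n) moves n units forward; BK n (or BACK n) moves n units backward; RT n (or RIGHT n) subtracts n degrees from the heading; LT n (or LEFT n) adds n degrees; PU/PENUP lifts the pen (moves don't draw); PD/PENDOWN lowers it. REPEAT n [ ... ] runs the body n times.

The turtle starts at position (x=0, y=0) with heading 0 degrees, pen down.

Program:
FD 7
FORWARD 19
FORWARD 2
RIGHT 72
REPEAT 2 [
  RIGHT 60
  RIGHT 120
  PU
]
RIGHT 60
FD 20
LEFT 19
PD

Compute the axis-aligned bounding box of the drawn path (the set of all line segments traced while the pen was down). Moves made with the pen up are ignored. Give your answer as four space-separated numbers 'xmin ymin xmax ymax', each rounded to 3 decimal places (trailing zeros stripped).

Executing turtle program step by step:
Start: pos=(0,0), heading=0, pen down
FD 7: (0,0) -> (7,0) [heading=0, draw]
FD 19: (7,0) -> (26,0) [heading=0, draw]
FD 2: (26,0) -> (28,0) [heading=0, draw]
RT 72: heading 0 -> 288
REPEAT 2 [
  -- iteration 1/2 --
  RT 60: heading 288 -> 228
  RT 120: heading 228 -> 108
  PU: pen up
  -- iteration 2/2 --
  RT 60: heading 108 -> 48
  RT 120: heading 48 -> 288
  PU: pen up
]
RT 60: heading 288 -> 228
FD 20: (28,0) -> (14.617,-14.863) [heading=228, move]
LT 19: heading 228 -> 247
PD: pen down
Final: pos=(14.617,-14.863), heading=247, 3 segment(s) drawn

Segment endpoints: x in {0, 7, 26, 28}, y in {0}
xmin=0, ymin=0, xmax=28, ymax=0

Answer: 0 0 28 0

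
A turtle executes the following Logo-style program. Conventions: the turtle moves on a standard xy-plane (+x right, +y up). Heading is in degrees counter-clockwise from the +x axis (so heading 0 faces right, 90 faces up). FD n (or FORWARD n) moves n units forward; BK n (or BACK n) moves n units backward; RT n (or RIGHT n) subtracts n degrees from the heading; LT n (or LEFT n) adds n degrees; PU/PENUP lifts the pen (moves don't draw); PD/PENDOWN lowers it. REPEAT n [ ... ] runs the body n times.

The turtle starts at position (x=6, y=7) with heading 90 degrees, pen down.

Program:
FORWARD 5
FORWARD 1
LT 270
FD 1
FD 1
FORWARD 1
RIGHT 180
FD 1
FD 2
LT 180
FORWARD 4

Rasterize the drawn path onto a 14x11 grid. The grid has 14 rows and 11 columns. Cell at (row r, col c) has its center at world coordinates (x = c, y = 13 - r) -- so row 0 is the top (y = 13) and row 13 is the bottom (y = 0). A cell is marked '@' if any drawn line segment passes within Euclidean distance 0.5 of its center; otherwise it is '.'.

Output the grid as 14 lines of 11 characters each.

Answer: ......@@@@@
......@....
......@....
......@....
......@....
......@....
......@....
...........
...........
...........
...........
...........
...........
...........

Derivation:
Segment 0: (6,7) -> (6,12)
Segment 1: (6,12) -> (6,13)
Segment 2: (6,13) -> (7,13)
Segment 3: (7,13) -> (8,13)
Segment 4: (8,13) -> (9,13)
Segment 5: (9,13) -> (8,13)
Segment 6: (8,13) -> (6,13)
Segment 7: (6,13) -> (10,13)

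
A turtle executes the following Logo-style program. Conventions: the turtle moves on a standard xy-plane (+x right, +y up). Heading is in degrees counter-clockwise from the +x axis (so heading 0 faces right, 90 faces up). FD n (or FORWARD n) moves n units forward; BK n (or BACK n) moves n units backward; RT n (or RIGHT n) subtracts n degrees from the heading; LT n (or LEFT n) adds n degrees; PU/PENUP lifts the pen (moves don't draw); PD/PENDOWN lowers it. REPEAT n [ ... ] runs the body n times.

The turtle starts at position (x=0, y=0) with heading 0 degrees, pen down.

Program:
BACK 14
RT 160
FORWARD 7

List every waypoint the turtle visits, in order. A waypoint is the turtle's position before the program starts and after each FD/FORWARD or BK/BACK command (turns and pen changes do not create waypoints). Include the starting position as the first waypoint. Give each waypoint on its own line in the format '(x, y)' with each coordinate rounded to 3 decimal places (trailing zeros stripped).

Executing turtle program step by step:
Start: pos=(0,0), heading=0, pen down
BK 14: (0,0) -> (-14,0) [heading=0, draw]
RT 160: heading 0 -> 200
FD 7: (-14,0) -> (-20.578,-2.394) [heading=200, draw]
Final: pos=(-20.578,-2.394), heading=200, 2 segment(s) drawn
Waypoints (3 total):
(0, 0)
(-14, 0)
(-20.578, -2.394)

Answer: (0, 0)
(-14, 0)
(-20.578, -2.394)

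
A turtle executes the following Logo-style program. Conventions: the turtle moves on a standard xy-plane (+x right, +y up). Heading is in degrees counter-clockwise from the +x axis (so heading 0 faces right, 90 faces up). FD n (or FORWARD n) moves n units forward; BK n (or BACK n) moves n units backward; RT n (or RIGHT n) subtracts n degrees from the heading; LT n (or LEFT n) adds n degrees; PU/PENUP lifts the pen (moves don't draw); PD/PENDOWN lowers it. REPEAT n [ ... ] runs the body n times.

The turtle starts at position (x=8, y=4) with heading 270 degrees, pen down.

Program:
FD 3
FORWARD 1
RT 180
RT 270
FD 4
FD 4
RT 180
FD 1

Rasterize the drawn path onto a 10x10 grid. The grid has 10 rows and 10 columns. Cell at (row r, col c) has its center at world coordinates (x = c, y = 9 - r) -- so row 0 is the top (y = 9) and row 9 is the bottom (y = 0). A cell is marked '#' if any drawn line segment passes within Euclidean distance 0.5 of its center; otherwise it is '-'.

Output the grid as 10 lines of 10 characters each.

Segment 0: (8,4) -> (8,1)
Segment 1: (8,1) -> (8,0)
Segment 2: (8,0) -> (4,-0)
Segment 3: (4,-0) -> (-0,-0)
Segment 4: (-0,-0) -> (1,-0)

Answer: ----------
----------
----------
----------
----------
--------#-
--------#-
--------#-
--------#-
#########-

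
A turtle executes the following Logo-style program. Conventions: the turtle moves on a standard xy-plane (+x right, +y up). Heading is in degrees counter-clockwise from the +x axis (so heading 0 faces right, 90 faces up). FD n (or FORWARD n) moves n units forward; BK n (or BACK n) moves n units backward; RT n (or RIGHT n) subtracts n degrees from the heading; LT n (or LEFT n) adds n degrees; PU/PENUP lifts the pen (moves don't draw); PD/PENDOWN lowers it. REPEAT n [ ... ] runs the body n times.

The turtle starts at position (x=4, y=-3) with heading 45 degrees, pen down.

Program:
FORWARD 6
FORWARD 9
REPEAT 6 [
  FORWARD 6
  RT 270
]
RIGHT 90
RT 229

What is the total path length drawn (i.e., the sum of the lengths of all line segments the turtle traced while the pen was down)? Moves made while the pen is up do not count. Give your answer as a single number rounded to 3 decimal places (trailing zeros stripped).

Answer: 51

Derivation:
Executing turtle program step by step:
Start: pos=(4,-3), heading=45, pen down
FD 6: (4,-3) -> (8.243,1.243) [heading=45, draw]
FD 9: (8.243,1.243) -> (14.607,7.607) [heading=45, draw]
REPEAT 6 [
  -- iteration 1/6 --
  FD 6: (14.607,7.607) -> (18.849,11.849) [heading=45, draw]
  RT 270: heading 45 -> 135
  -- iteration 2/6 --
  FD 6: (18.849,11.849) -> (14.607,16.092) [heading=135, draw]
  RT 270: heading 135 -> 225
  -- iteration 3/6 --
  FD 6: (14.607,16.092) -> (10.364,11.849) [heading=225, draw]
  RT 270: heading 225 -> 315
  -- iteration 4/6 --
  FD 6: (10.364,11.849) -> (14.607,7.607) [heading=315, draw]
  RT 270: heading 315 -> 45
  -- iteration 5/6 --
  FD 6: (14.607,7.607) -> (18.849,11.849) [heading=45, draw]
  RT 270: heading 45 -> 135
  -- iteration 6/6 --
  FD 6: (18.849,11.849) -> (14.607,16.092) [heading=135, draw]
  RT 270: heading 135 -> 225
]
RT 90: heading 225 -> 135
RT 229: heading 135 -> 266
Final: pos=(14.607,16.092), heading=266, 8 segment(s) drawn

Segment lengths:
  seg 1: (4,-3) -> (8.243,1.243), length = 6
  seg 2: (8.243,1.243) -> (14.607,7.607), length = 9
  seg 3: (14.607,7.607) -> (18.849,11.849), length = 6
  seg 4: (18.849,11.849) -> (14.607,16.092), length = 6
  seg 5: (14.607,16.092) -> (10.364,11.849), length = 6
  seg 6: (10.364,11.849) -> (14.607,7.607), length = 6
  seg 7: (14.607,7.607) -> (18.849,11.849), length = 6
  seg 8: (18.849,11.849) -> (14.607,16.092), length = 6
Total = 51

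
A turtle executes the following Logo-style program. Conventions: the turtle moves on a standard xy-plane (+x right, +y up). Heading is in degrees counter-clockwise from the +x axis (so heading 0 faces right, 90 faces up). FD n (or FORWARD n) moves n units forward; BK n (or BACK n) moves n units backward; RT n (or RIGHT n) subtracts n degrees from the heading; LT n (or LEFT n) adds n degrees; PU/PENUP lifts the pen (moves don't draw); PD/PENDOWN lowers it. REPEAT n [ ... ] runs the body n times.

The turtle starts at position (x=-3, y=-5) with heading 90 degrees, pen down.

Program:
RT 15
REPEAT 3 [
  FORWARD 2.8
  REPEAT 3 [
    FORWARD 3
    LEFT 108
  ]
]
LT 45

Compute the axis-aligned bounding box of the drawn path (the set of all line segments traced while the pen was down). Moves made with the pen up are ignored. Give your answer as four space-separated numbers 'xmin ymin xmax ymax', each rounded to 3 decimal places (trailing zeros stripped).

Answer: -4.495 -5 3.587 3.135

Derivation:
Executing turtle program step by step:
Start: pos=(-3,-5), heading=90, pen down
RT 15: heading 90 -> 75
REPEAT 3 [
  -- iteration 1/3 --
  FD 2.8: (-3,-5) -> (-2.275,-2.295) [heading=75, draw]
  REPEAT 3 [
    -- iteration 1/3 --
    FD 3: (-2.275,-2.295) -> (-1.499,0.602) [heading=75, draw]
    LT 108: heading 75 -> 183
    -- iteration 2/3 --
    FD 3: (-1.499,0.602) -> (-4.495,0.445) [heading=183, draw]
    LT 108: heading 183 -> 291
    -- iteration 3/3 --
    FD 3: (-4.495,0.445) -> (-3.42,-2.355) [heading=291, draw]
    LT 108: heading 291 -> 39
  ]
  -- iteration 2/3 --
  FD 2.8: (-3.42,-2.355) -> (-1.244,-0.593) [heading=39, draw]
  REPEAT 3 [
    -- iteration 1/3 --
    FD 3: (-1.244,-0.593) -> (1.088,1.295) [heading=39, draw]
    LT 108: heading 39 -> 147
    -- iteration 2/3 --
    FD 3: (1.088,1.295) -> (-1.428,2.929) [heading=147, draw]
    LT 108: heading 147 -> 255
    -- iteration 3/3 --
    FD 3: (-1.428,2.929) -> (-2.205,0.031) [heading=255, draw]
    LT 108: heading 255 -> 3
  ]
  -- iteration 3/3 --
  FD 2.8: (-2.205,0.031) -> (0.592,0.177) [heading=3, draw]
  REPEAT 3 [
    -- iteration 1/3 --
    FD 3: (0.592,0.177) -> (3.587,0.334) [heading=3, draw]
    LT 108: heading 3 -> 111
    -- iteration 2/3 --
    FD 3: (3.587,0.334) -> (2.512,3.135) [heading=111, draw]
    LT 108: heading 111 -> 219
    -- iteration 3/3 --
    FD 3: (2.512,3.135) -> (0.181,1.247) [heading=219, draw]
    LT 108: heading 219 -> 327
  ]
]
LT 45: heading 327 -> 12
Final: pos=(0.181,1.247), heading=12, 12 segment(s) drawn

Segment endpoints: x in {-4.495, -3.42, -3, -2.275, -2.205, -1.499, -1.428, -1.244, 0.181, 0.592, 1.088, 2.512, 3.587}, y in {-5, -2.355, -2.295, -0.593, 0.031, 0.177, 0.334, 0.445, 0.602, 1.247, 1.295, 2.929, 3.135}
xmin=-4.495, ymin=-5, xmax=3.587, ymax=3.135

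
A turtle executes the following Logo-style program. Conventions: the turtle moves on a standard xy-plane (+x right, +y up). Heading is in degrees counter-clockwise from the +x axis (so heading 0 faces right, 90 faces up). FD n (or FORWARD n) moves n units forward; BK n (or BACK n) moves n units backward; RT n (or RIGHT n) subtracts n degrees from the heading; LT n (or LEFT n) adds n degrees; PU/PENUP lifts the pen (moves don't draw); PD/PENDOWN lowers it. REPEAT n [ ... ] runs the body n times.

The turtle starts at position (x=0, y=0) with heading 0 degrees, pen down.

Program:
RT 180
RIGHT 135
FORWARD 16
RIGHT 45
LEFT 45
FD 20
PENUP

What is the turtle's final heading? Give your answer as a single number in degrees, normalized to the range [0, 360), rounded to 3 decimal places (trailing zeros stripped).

Answer: 45

Derivation:
Executing turtle program step by step:
Start: pos=(0,0), heading=0, pen down
RT 180: heading 0 -> 180
RT 135: heading 180 -> 45
FD 16: (0,0) -> (11.314,11.314) [heading=45, draw]
RT 45: heading 45 -> 0
LT 45: heading 0 -> 45
FD 20: (11.314,11.314) -> (25.456,25.456) [heading=45, draw]
PU: pen up
Final: pos=(25.456,25.456), heading=45, 2 segment(s) drawn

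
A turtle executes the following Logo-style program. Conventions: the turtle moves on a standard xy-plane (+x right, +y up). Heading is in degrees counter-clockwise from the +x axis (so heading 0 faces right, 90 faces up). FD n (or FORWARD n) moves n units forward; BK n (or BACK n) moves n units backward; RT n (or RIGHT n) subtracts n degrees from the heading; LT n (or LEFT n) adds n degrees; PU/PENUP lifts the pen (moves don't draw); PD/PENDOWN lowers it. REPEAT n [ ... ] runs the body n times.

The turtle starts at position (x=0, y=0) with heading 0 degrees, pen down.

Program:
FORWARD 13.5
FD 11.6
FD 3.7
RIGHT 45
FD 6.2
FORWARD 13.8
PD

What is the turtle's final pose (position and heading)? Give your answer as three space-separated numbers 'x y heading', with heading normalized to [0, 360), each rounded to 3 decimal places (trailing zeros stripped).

Executing turtle program step by step:
Start: pos=(0,0), heading=0, pen down
FD 13.5: (0,0) -> (13.5,0) [heading=0, draw]
FD 11.6: (13.5,0) -> (25.1,0) [heading=0, draw]
FD 3.7: (25.1,0) -> (28.8,0) [heading=0, draw]
RT 45: heading 0 -> 315
FD 6.2: (28.8,0) -> (33.184,-4.384) [heading=315, draw]
FD 13.8: (33.184,-4.384) -> (42.942,-14.142) [heading=315, draw]
PD: pen down
Final: pos=(42.942,-14.142), heading=315, 5 segment(s) drawn

Answer: 42.942 -14.142 315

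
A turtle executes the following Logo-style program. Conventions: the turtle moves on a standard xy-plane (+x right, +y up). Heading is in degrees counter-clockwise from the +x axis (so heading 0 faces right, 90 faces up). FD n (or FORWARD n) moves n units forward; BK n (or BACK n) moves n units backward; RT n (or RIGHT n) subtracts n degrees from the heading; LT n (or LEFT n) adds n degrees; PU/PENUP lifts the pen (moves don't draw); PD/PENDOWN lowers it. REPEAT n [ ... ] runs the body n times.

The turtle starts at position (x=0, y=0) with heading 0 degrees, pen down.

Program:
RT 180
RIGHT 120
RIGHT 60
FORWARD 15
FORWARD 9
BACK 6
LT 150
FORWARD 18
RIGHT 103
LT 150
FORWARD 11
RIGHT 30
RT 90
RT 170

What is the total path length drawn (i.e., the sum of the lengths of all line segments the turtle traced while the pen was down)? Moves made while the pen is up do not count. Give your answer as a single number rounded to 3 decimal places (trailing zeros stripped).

Answer: 59

Derivation:
Executing turtle program step by step:
Start: pos=(0,0), heading=0, pen down
RT 180: heading 0 -> 180
RT 120: heading 180 -> 60
RT 60: heading 60 -> 0
FD 15: (0,0) -> (15,0) [heading=0, draw]
FD 9: (15,0) -> (24,0) [heading=0, draw]
BK 6: (24,0) -> (18,0) [heading=0, draw]
LT 150: heading 0 -> 150
FD 18: (18,0) -> (2.412,9) [heading=150, draw]
RT 103: heading 150 -> 47
LT 150: heading 47 -> 197
FD 11: (2.412,9) -> (-8.108,5.784) [heading=197, draw]
RT 30: heading 197 -> 167
RT 90: heading 167 -> 77
RT 170: heading 77 -> 267
Final: pos=(-8.108,5.784), heading=267, 5 segment(s) drawn

Segment lengths:
  seg 1: (0,0) -> (15,0), length = 15
  seg 2: (15,0) -> (24,0), length = 9
  seg 3: (24,0) -> (18,0), length = 6
  seg 4: (18,0) -> (2.412,9), length = 18
  seg 5: (2.412,9) -> (-8.108,5.784), length = 11
Total = 59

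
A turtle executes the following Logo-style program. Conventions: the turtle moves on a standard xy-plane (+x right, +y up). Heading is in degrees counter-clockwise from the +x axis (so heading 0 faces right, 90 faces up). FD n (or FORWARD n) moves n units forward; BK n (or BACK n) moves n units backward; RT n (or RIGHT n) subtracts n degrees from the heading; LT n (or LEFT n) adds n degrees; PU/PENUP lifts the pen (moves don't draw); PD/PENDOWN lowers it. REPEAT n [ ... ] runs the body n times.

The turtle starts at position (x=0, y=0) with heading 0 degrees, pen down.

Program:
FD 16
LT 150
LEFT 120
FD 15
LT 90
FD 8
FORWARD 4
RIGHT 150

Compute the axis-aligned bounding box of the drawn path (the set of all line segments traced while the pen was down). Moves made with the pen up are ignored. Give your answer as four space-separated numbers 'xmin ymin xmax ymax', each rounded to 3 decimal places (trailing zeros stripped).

Executing turtle program step by step:
Start: pos=(0,0), heading=0, pen down
FD 16: (0,0) -> (16,0) [heading=0, draw]
LT 150: heading 0 -> 150
LT 120: heading 150 -> 270
FD 15: (16,0) -> (16,-15) [heading=270, draw]
LT 90: heading 270 -> 0
FD 8: (16,-15) -> (24,-15) [heading=0, draw]
FD 4: (24,-15) -> (28,-15) [heading=0, draw]
RT 150: heading 0 -> 210
Final: pos=(28,-15), heading=210, 4 segment(s) drawn

Segment endpoints: x in {0, 16, 16, 24, 28}, y in {-15, -15, -15, 0}
xmin=0, ymin=-15, xmax=28, ymax=0

Answer: 0 -15 28 0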